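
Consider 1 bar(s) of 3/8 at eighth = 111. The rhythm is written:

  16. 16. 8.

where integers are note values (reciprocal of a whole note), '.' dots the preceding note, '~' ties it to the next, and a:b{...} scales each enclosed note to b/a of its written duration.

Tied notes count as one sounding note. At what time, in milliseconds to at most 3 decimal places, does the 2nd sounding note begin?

note 2 onset = 3/4b = 405.405ms

1. 0.0ms @ 0 + 405.405ms (3/4)
2. 405.405ms @ 3/4 + 405.405ms (3/4)
3. 810.811ms @ 3/2 + 810.811ms (3/2)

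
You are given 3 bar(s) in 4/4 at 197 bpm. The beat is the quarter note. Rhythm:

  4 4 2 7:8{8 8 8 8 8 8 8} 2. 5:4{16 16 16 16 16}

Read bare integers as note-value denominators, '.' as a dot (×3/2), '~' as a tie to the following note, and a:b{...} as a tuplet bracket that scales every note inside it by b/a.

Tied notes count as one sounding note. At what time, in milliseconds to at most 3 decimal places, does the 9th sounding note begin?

note 9 onset = 48/7b = 2088.47ms

1. 0.0ms @ 0 + 304.569ms (1)
2. 304.569ms @ 1 + 304.569ms (1)
3. 609.137ms @ 2 + 609.137ms (2)
4. 1218.274ms @ 4 + 174.039ms (4/7)
5. 1392.313ms @ 32/7 + 174.039ms (4/7)
6. 1566.352ms @ 36/7 + 174.039ms (4/7)
7. 1740.392ms @ 40/7 + 174.039ms (4/7)
8. 1914.431ms @ 44/7 + 174.039ms (4/7)
9. 2088.47ms @ 48/7 + 174.039ms (4/7)
10. 2262.509ms @ 52/7 + 174.039ms (4/7)
11. 2436.548ms @ 8 + 913.706ms (3)
12. 3350.254ms @ 11 + 60.914ms (1/5)
13. 3411.168ms @ 56/5 + 60.914ms (1/5)
14. 3472.081ms @ 57/5 + 60.914ms (1/5)
15. 3532.995ms @ 58/5 + 60.914ms (1/5)
16. 3593.909ms @ 59/5 + 60.914ms (1/5)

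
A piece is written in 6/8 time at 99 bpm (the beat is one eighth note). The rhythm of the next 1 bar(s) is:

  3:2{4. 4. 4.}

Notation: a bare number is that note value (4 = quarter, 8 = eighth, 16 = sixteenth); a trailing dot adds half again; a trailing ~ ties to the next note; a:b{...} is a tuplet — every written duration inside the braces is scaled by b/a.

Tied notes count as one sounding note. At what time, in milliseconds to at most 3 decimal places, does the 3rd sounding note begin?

1. 0.0ms @ 0 + 1212.121ms (2)
2. 1212.121ms @ 2 + 1212.121ms (2)
3. 2424.242ms @ 4 + 1212.121ms (2)

note 3 onset = 4b = 2424.242ms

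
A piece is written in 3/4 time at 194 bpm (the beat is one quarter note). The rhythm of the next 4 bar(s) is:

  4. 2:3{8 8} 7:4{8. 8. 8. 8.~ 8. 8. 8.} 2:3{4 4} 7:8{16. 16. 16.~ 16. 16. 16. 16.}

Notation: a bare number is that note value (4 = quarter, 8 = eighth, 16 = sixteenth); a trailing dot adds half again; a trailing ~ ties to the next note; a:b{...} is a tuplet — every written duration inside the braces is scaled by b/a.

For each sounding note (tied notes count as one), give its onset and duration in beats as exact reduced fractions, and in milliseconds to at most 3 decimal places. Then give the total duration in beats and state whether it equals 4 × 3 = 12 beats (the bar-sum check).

1) 0.0ms=0b +463.918ms=3/2b
2) 463.918ms=3/2b +231.959ms=3/4b
3) 695.876ms=9/4b +231.959ms=3/4b
4) 927.835ms=3b +132.548ms=3/7b
5) 1060.383ms=24/7b +132.548ms=3/7b
6) 1192.931ms=27/7b +132.548ms=3/7b
7) 1325.479ms=30/7b +265.096ms=6/7b
8) 1590.574ms=36/7b +132.548ms=3/7b
9) 1723.122ms=39/7b +132.548ms=3/7b
10) 1855.67ms=6b +463.918ms=3/2b
11) 2319.588ms=15/2b +463.918ms=3/2b
12) 2783.505ms=9b +132.548ms=3/7b
13) 2916.053ms=66/7b +132.548ms=3/7b
14) 3048.601ms=69/7b +265.096ms=6/7b
15) 3313.697ms=75/7b +132.548ms=3/7b
16) 3446.244ms=78/7b +132.548ms=3/7b
17) 3578.792ms=81/7b +132.548ms=3/7b
Σ=12b of 12 (194bpm 3/4) — PASS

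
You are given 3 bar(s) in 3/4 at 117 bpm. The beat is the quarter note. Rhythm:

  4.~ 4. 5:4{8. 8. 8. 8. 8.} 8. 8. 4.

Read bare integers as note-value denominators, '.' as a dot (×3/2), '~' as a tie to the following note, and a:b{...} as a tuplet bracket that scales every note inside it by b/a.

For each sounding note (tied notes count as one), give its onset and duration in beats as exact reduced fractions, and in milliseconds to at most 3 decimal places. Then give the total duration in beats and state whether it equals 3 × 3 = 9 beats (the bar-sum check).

1) 0.0ms=0b +1538.462ms=3b
2) 1538.462ms=3b +307.692ms=3/5b
3) 1846.154ms=18/5b +307.692ms=3/5b
4) 2153.846ms=21/5b +307.692ms=3/5b
5) 2461.538ms=24/5b +307.692ms=3/5b
6) 2769.231ms=27/5b +307.692ms=3/5b
7) 3076.923ms=6b +384.615ms=3/4b
8) 3461.538ms=27/4b +384.615ms=3/4b
9) 3846.154ms=15/2b +769.231ms=3/2b
Σ=9b of 9 (117bpm 3/4) — PASS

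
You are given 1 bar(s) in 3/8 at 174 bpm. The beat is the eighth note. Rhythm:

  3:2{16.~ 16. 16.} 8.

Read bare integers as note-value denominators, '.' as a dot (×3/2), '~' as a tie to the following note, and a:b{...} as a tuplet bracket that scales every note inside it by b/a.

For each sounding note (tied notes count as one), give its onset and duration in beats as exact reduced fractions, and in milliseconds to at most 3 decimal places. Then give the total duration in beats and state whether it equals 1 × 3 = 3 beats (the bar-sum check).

1) 0.0ms=0b +344.828ms=1b
2) 344.828ms=1b +172.414ms=1/2b
3) 517.241ms=3/2b +517.241ms=3/2b
Σ=3b of 3 (174bpm 3/8) — PASS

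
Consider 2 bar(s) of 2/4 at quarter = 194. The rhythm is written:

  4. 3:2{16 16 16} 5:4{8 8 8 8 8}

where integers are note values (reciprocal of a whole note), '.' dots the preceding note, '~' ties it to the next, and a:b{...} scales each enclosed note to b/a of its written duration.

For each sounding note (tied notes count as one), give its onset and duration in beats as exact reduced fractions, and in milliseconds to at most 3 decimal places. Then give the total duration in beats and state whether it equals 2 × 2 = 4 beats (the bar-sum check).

1) 0.0ms=0b +463.918ms=3/2b
2) 463.918ms=3/2b +51.546ms=1/6b
3) 515.464ms=5/3b +51.546ms=1/6b
4) 567.01ms=11/6b +51.546ms=1/6b
5) 618.557ms=2b +123.711ms=2/5b
6) 742.268ms=12/5b +123.711ms=2/5b
7) 865.979ms=14/5b +123.711ms=2/5b
8) 989.691ms=16/5b +123.711ms=2/5b
9) 1113.402ms=18/5b +123.711ms=2/5b
Σ=4b of 4 (194bpm 2/4) — PASS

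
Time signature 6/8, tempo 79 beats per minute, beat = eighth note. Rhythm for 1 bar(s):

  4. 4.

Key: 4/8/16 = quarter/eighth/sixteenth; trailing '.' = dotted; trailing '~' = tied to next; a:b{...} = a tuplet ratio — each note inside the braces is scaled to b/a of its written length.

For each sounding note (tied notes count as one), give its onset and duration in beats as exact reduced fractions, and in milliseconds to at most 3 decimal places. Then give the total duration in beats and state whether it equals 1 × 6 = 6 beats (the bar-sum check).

1) 0.0ms=0b +2278.481ms=3b
2) 2278.481ms=3b +2278.481ms=3b
Σ=6b of 6 (79bpm 6/8) — PASS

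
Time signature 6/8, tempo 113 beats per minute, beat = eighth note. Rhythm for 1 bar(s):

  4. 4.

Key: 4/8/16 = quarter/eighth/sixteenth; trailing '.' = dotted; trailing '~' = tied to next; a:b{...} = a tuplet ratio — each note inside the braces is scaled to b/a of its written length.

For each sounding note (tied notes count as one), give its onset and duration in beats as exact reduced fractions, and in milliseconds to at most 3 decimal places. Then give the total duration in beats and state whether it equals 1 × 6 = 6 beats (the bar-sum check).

1) 0.0ms=0b +1592.92ms=3b
2) 1592.92ms=3b +1592.92ms=3b
Σ=6b of 6 (113bpm 6/8) — PASS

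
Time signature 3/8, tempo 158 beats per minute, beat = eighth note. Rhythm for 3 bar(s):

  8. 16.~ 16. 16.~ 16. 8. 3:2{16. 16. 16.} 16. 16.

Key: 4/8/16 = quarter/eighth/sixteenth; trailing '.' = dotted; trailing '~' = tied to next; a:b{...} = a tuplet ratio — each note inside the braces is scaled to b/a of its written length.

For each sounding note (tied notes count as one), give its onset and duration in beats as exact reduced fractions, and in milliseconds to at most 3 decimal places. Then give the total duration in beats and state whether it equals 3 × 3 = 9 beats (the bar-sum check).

1) 0.0ms=0b +569.62ms=3/2b
2) 569.62ms=3/2b +569.62ms=3/2b
3) 1139.241ms=3b +569.62ms=3/2b
4) 1708.861ms=9/2b +569.62ms=3/2b
5) 2278.481ms=6b +189.873ms=1/2b
6) 2468.354ms=13/2b +189.873ms=1/2b
7) 2658.228ms=7b +189.873ms=1/2b
8) 2848.101ms=15/2b +284.81ms=3/4b
9) 3132.911ms=33/4b +284.81ms=3/4b
Σ=9b of 9 (158bpm 3/8) — PASS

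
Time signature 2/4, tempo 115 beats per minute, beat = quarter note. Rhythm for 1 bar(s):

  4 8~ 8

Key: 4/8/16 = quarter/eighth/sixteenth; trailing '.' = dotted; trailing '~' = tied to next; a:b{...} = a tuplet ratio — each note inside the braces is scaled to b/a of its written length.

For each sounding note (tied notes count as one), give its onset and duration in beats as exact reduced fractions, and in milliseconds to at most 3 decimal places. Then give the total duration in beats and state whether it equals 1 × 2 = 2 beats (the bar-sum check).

1) 0.0ms=0b +521.739ms=1b
2) 521.739ms=1b +521.739ms=1b
Σ=2b of 2 (115bpm 2/4) — PASS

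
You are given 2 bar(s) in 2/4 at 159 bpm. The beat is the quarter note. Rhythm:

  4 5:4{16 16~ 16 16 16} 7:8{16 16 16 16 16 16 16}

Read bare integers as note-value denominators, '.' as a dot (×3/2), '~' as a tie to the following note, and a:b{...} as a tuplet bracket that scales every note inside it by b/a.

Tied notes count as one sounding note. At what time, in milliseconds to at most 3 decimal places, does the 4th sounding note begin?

note 4 onset = 8/5b = 603.774ms

1. 0.0ms @ 0 + 377.358ms (1)
2. 377.358ms @ 1 + 75.472ms (1/5)
3. 452.83ms @ 6/5 + 150.943ms (2/5)
4. 603.774ms @ 8/5 + 75.472ms (1/5)
5. 679.245ms @ 9/5 + 75.472ms (1/5)
6. 754.717ms @ 2 + 107.817ms (2/7)
7. 862.534ms @ 16/7 + 107.817ms (2/7)
8. 970.35ms @ 18/7 + 107.817ms (2/7)
9. 1078.167ms @ 20/7 + 107.817ms (2/7)
10. 1185.984ms @ 22/7 + 107.817ms (2/7)
11. 1293.801ms @ 24/7 + 107.817ms (2/7)
12. 1401.617ms @ 26/7 + 107.817ms (2/7)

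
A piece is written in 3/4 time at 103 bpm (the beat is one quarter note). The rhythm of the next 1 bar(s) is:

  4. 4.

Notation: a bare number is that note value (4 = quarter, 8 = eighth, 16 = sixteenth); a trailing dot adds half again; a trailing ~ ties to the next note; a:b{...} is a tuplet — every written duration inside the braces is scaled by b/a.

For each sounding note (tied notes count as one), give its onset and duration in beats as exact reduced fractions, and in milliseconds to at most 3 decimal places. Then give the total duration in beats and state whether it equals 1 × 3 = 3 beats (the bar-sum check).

1) 0.0ms=0b +873.786ms=3/2b
2) 873.786ms=3/2b +873.786ms=3/2b
Σ=3b of 3 (103bpm 3/4) — PASS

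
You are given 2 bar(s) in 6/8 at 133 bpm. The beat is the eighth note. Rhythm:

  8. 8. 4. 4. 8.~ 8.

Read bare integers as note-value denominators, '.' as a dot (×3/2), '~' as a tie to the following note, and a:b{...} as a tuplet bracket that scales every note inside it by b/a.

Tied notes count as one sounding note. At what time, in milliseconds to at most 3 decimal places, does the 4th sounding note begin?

note 4 onset = 6b = 2706.767ms

1. 0.0ms @ 0 + 676.692ms (3/2)
2. 676.692ms @ 3/2 + 676.692ms (3/2)
3. 1353.383ms @ 3 + 1353.383ms (3)
4. 2706.767ms @ 6 + 1353.383ms (3)
5. 4060.15ms @ 9 + 1353.383ms (3)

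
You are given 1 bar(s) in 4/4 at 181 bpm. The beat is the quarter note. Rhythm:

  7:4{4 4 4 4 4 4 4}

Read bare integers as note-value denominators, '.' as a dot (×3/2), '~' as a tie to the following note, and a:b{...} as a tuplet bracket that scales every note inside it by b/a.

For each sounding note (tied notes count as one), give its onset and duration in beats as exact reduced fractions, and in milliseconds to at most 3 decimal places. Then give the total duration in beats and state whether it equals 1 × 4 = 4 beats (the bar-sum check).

1) 0.0ms=0b +189.424ms=4/7b
2) 189.424ms=4/7b +189.424ms=4/7b
3) 378.848ms=8/7b +189.424ms=4/7b
4) 568.272ms=12/7b +189.424ms=4/7b
5) 757.695ms=16/7b +189.424ms=4/7b
6) 947.119ms=20/7b +189.424ms=4/7b
7) 1136.543ms=24/7b +189.424ms=4/7b
Σ=4b of 4 (181bpm 4/4) — PASS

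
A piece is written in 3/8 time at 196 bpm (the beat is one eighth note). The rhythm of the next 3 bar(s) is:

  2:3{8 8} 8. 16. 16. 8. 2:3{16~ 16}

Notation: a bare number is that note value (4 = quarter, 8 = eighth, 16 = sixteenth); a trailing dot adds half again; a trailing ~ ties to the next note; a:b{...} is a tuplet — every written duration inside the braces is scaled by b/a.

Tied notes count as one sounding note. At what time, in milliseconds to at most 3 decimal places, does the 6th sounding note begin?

1. 0.0ms @ 0 + 459.184ms (3/2)
2. 459.184ms @ 3/2 + 459.184ms (3/2)
3. 918.367ms @ 3 + 459.184ms (3/2)
4. 1377.551ms @ 9/2 + 229.592ms (3/4)
5. 1607.143ms @ 21/4 + 229.592ms (3/4)
6. 1836.735ms @ 6 + 459.184ms (3/2)
7. 2295.918ms @ 15/2 + 459.184ms (3/2)

note 6 onset = 6b = 1836.735ms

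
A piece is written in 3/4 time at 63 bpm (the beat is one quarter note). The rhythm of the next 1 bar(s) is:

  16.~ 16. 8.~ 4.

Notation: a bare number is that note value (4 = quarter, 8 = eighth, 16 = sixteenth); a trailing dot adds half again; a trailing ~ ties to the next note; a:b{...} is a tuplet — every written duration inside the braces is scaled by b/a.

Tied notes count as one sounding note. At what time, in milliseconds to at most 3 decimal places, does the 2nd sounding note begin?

note 2 onset = 3/4b = 714.286ms

1. 0.0ms @ 0 + 714.286ms (3/4)
2. 714.286ms @ 3/4 + 2142.857ms (9/4)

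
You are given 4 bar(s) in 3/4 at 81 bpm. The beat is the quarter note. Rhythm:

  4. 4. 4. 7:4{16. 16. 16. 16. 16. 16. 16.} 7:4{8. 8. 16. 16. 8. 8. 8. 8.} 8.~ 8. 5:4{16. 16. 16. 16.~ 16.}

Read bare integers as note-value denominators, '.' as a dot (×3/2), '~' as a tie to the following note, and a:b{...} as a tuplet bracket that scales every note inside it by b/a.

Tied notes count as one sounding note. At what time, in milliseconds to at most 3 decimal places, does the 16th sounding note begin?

1. 0.0ms @ 0 + 1111.111ms (3/2)
2. 1111.111ms @ 3/2 + 1111.111ms (3/2)
3. 2222.222ms @ 3 + 1111.111ms (3/2)
4. 3333.333ms @ 9/2 + 158.73ms (3/14)
5. 3492.063ms @ 33/7 + 158.73ms (3/14)
6. 3650.794ms @ 69/14 + 158.73ms (3/14)
7. 3809.524ms @ 36/7 + 158.73ms (3/14)
8. 3968.254ms @ 75/14 + 158.73ms (3/14)
9. 4126.984ms @ 39/7 + 158.73ms (3/14)
10. 4285.714ms @ 81/14 + 158.73ms (3/14)
11. 4444.444ms @ 6 + 317.46ms (3/7)
12. 4761.905ms @ 45/7 + 317.46ms (3/7)
13. 5079.365ms @ 48/7 + 158.73ms (3/14)
14. 5238.095ms @ 99/14 + 158.73ms (3/14)
15. 5396.825ms @ 51/7 + 317.46ms (3/7)
16. 5714.286ms @ 54/7 + 317.46ms (3/7)
17. 6031.746ms @ 57/7 + 317.46ms (3/7)
18. 6349.206ms @ 60/7 + 317.46ms (3/7)
19. 6666.667ms @ 9 + 1111.111ms (3/2)
20. 7777.778ms @ 21/2 + 222.222ms (3/10)
21. 8000.0ms @ 54/5 + 222.222ms (3/10)
22. 8222.222ms @ 111/10 + 222.222ms (3/10)
23. 8444.444ms @ 57/5 + 444.444ms (3/5)

note 16 onset = 54/7b = 5714.286ms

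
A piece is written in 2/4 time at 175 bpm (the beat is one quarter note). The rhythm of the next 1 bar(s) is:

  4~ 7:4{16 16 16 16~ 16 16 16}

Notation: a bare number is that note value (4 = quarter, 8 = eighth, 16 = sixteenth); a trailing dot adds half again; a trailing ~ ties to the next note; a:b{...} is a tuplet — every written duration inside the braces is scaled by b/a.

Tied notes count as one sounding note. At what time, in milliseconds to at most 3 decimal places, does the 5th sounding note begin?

1. 0.0ms @ 0 + 391.837ms (8/7)
2. 391.837ms @ 8/7 + 48.98ms (1/7)
3. 440.816ms @ 9/7 + 48.98ms (1/7)
4. 489.796ms @ 10/7 + 97.959ms (2/7)
5. 587.755ms @ 12/7 + 48.98ms (1/7)
6. 636.735ms @ 13/7 + 48.98ms (1/7)

note 5 onset = 12/7b = 587.755ms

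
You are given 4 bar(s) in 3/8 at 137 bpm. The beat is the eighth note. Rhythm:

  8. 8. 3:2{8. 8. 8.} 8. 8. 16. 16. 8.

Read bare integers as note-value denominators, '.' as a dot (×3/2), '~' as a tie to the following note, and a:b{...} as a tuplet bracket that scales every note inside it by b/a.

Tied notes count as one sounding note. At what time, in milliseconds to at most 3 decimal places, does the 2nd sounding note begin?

note 2 onset = 3/2b = 656.934ms

1. 0.0ms @ 0 + 656.934ms (3/2)
2. 656.934ms @ 3/2 + 656.934ms (3/2)
3. 1313.869ms @ 3 + 437.956ms (1)
4. 1751.825ms @ 4 + 437.956ms (1)
5. 2189.781ms @ 5 + 437.956ms (1)
6. 2627.737ms @ 6 + 656.934ms (3/2)
7. 3284.672ms @ 15/2 + 656.934ms (3/2)
8. 3941.606ms @ 9 + 328.467ms (3/4)
9. 4270.073ms @ 39/4 + 328.467ms (3/4)
10. 4598.54ms @ 21/2 + 656.934ms (3/2)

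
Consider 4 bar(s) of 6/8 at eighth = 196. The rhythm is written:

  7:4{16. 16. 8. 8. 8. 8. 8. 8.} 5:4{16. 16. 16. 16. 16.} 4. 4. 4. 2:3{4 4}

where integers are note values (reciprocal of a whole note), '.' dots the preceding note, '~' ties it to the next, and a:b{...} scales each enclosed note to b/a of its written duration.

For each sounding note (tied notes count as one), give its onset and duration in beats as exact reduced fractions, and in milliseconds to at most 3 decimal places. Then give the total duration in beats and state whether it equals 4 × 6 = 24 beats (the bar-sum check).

1) 0.0ms=0b +131.195ms=3/7b
2) 131.195ms=3/7b +131.195ms=3/7b
3) 262.391ms=6/7b +262.391ms=6/7b
4) 524.781ms=12/7b +262.391ms=6/7b
5) 787.172ms=18/7b +262.391ms=6/7b
6) 1049.563ms=24/7b +262.391ms=6/7b
7) 1311.953ms=30/7b +262.391ms=6/7b
8) 1574.344ms=36/7b +262.391ms=6/7b
9) 1836.735ms=6b +183.673ms=3/5b
10) 2020.408ms=33/5b +183.673ms=3/5b
11) 2204.082ms=36/5b +183.673ms=3/5b
12) 2387.755ms=39/5b +183.673ms=3/5b
13) 2571.429ms=42/5b +183.673ms=3/5b
14) 2755.102ms=9b +918.367ms=3b
15) 3673.469ms=12b +918.367ms=3b
16) 4591.837ms=15b +918.367ms=3b
17) 5510.204ms=18b +918.367ms=3b
18) 6428.571ms=21b +918.367ms=3b
Σ=24b of 24 (196bpm 6/8) — PASS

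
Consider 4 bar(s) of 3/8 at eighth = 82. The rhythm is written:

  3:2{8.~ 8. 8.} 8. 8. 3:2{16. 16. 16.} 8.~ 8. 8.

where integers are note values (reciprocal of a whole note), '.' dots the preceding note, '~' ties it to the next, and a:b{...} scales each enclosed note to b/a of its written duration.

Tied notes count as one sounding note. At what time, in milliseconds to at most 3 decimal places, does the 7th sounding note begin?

note 7 onset = 7b = 5121.951ms

1. 0.0ms @ 0 + 1463.415ms (2)
2. 1463.415ms @ 2 + 731.707ms (1)
3. 2195.122ms @ 3 + 1097.561ms (3/2)
4. 3292.683ms @ 9/2 + 1097.561ms (3/2)
5. 4390.244ms @ 6 + 365.854ms (1/2)
6. 4756.098ms @ 13/2 + 365.854ms (1/2)
7. 5121.951ms @ 7 + 365.854ms (1/2)
8. 5487.805ms @ 15/2 + 2195.122ms (3)
9. 7682.927ms @ 21/2 + 1097.561ms (3/2)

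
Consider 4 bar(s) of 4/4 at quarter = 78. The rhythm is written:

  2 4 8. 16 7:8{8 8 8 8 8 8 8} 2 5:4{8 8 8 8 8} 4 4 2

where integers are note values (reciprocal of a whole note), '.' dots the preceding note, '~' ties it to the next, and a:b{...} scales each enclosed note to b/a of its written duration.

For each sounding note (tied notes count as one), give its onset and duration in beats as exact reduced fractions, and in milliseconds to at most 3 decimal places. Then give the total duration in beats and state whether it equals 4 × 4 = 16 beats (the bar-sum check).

1) 0.0ms=0b +1538.462ms=2b
2) 1538.462ms=2b +769.231ms=1b
3) 2307.692ms=3b +576.923ms=3/4b
4) 2884.615ms=15/4b +192.308ms=1/4b
5) 3076.923ms=4b +439.56ms=4/7b
6) 3516.484ms=32/7b +439.56ms=4/7b
7) 3956.044ms=36/7b +439.56ms=4/7b
8) 4395.604ms=40/7b +439.56ms=4/7b
9) 4835.165ms=44/7b +439.56ms=4/7b
10) 5274.725ms=48/7b +439.56ms=4/7b
11) 5714.286ms=52/7b +439.56ms=4/7b
12) 6153.846ms=8b +1538.462ms=2b
13) 7692.308ms=10b +307.692ms=2/5b
14) 8000.0ms=52/5b +307.692ms=2/5b
15) 8307.692ms=54/5b +307.692ms=2/5b
16) 8615.385ms=56/5b +307.692ms=2/5b
17) 8923.077ms=58/5b +307.692ms=2/5b
18) 9230.769ms=12b +769.231ms=1b
19) 10000.0ms=13b +769.231ms=1b
20) 10769.231ms=14b +1538.462ms=2b
Σ=16b of 16 (78bpm 4/4) — PASS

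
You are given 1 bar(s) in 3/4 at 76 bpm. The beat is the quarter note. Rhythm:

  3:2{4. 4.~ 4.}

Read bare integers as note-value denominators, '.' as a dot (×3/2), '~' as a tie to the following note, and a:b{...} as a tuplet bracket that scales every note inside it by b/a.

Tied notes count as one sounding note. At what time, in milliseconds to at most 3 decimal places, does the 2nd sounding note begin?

note 2 onset = 1b = 789.474ms

1. 0.0ms @ 0 + 789.474ms (1)
2. 789.474ms @ 1 + 1578.947ms (2)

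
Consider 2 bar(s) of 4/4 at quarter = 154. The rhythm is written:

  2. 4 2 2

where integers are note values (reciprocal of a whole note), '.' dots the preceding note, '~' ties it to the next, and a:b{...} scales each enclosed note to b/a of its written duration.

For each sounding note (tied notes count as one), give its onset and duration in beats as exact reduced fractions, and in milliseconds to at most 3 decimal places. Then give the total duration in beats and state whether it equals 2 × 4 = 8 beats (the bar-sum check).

1) 0.0ms=0b +1168.831ms=3b
2) 1168.831ms=3b +389.61ms=1b
3) 1558.442ms=4b +779.221ms=2b
4) 2337.662ms=6b +779.221ms=2b
Σ=8b of 8 (154bpm 4/4) — PASS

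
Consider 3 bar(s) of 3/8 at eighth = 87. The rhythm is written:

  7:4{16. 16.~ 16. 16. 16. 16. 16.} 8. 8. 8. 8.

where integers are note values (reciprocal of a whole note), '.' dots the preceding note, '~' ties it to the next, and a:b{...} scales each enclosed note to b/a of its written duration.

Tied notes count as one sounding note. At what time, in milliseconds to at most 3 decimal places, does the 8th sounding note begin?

note 8 onset = 9/2b = 3103.448ms

1. 0.0ms @ 0 + 295.567ms (3/7)
2. 295.567ms @ 3/7 + 591.133ms (6/7)
3. 886.7ms @ 9/7 + 295.567ms (3/7)
4. 1182.266ms @ 12/7 + 295.567ms (3/7)
5. 1477.833ms @ 15/7 + 295.567ms (3/7)
6. 1773.399ms @ 18/7 + 295.567ms (3/7)
7. 2068.966ms @ 3 + 1034.483ms (3/2)
8. 3103.448ms @ 9/2 + 1034.483ms (3/2)
9. 4137.931ms @ 6 + 1034.483ms (3/2)
10. 5172.414ms @ 15/2 + 1034.483ms (3/2)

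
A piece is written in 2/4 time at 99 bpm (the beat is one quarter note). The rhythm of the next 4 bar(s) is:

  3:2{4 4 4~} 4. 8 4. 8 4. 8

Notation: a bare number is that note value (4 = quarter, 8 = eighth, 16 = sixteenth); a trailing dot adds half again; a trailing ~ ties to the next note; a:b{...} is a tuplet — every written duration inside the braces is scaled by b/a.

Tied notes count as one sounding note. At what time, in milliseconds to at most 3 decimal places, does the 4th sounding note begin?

1. 0.0ms @ 0 + 404.04ms (2/3)
2. 404.04ms @ 2/3 + 404.04ms (2/3)
3. 808.081ms @ 4/3 + 1313.131ms (13/6)
4. 2121.212ms @ 7/2 + 303.03ms (1/2)
5. 2424.242ms @ 4 + 909.091ms (3/2)
6. 3333.333ms @ 11/2 + 303.03ms (1/2)
7. 3636.364ms @ 6 + 909.091ms (3/2)
8. 4545.455ms @ 15/2 + 303.03ms (1/2)

note 4 onset = 7/2b = 2121.212ms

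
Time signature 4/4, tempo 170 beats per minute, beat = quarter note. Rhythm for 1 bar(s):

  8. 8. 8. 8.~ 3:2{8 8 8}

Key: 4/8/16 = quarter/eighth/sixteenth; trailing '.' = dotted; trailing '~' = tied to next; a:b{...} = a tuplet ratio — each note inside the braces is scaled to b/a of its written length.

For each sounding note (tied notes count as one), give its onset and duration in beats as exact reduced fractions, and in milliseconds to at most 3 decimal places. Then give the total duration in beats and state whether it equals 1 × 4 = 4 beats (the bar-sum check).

1) 0.0ms=0b +264.706ms=3/4b
2) 264.706ms=3/4b +264.706ms=3/4b
3) 529.412ms=3/2b +264.706ms=3/4b
4) 794.118ms=9/4b +382.353ms=13/12b
5) 1176.471ms=10/3b +117.647ms=1/3b
6) 1294.118ms=11/3b +117.647ms=1/3b
Σ=4b of 4 (170bpm 4/4) — PASS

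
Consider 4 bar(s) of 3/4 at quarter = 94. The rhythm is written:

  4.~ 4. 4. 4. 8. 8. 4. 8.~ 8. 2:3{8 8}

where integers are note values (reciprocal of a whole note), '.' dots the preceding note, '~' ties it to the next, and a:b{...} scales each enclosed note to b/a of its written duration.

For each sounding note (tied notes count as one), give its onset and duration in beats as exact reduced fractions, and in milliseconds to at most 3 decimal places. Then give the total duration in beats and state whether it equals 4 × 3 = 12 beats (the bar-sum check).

1) 0.0ms=0b +1914.894ms=3b
2) 1914.894ms=3b +957.447ms=3/2b
3) 2872.34ms=9/2b +957.447ms=3/2b
4) 3829.787ms=6b +478.723ms=3/4b
5) 4308.511ms=27/4b +478.723ms=3/4b
6) 4787.234ms=15/2b +957.447ms=3/2b
7) 5744.681ms=9b +957.447ms=3/2b
8) 6702.128ms=21/2b +478.723ms=3/4b
9) 7180.851ms=45/4b +478.723ms=3/4b
Σ=12b of 12 (94bpm 3/4) — PASS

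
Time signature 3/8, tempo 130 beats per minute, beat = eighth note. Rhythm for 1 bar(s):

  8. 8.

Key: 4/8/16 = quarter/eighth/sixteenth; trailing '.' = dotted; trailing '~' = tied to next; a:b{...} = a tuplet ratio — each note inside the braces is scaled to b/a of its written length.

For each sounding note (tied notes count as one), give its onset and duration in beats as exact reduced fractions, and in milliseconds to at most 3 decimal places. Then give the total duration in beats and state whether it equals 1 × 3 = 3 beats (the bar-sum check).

1) 0.0ms=0b +692.308ms=3/2b
2) 692.308ms=3/2b +692.308ms=3/2b
Σ=3b of 3 (130bpm 3/8) — PASS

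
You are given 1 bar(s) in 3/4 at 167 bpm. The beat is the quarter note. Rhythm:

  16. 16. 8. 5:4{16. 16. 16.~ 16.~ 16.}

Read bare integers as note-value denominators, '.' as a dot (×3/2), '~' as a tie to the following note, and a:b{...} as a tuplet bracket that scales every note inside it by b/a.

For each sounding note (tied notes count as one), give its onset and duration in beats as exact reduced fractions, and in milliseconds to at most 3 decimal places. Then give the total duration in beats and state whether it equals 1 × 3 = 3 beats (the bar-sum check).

1) 0.0ms=0b +134.731ms=3/8b
2) 134.731ms=3/8b +134.731ms=3/8b
3) 269.461ms=3/4b +269.461ms=3/4b
4) 538.922ms=3/2b +107.784ms=3/10b
5) 646.707ms=9/5b +107.784ms=3/10b
6) 754.491ms=21/10b +323.353ms=9/10b
Σ=3b of 3 (167bpm 3/4) — PASS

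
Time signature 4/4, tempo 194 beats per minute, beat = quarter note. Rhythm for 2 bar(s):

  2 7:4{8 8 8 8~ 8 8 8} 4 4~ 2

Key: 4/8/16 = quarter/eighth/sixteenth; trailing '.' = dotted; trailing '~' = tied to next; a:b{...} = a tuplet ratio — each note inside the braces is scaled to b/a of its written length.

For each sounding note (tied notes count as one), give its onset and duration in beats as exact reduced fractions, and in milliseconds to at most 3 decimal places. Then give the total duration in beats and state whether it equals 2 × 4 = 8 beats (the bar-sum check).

1) 0.0ms=0b +618.557ms=2b
2) 618.557ms=2b +88.365ms=2/7b
3) 706.922ms=16/7b +88.365ms=2/7b
4) 795.287ms=18/7b +88.365ms=2/7b
5) 883.652ms=20/7b +176.73ms=4/7b
6) 1060.383ms=24/7b +88.365ms=2/7b
7) 1148.748ms=26/7b +88.365ms=2/7b
8) 1237.113ms=4b +309.278ms=1b
9) 1546.392ms=5b +927.835ms=3b
Σ=8b of 8 (194bpm 4/4) — PASS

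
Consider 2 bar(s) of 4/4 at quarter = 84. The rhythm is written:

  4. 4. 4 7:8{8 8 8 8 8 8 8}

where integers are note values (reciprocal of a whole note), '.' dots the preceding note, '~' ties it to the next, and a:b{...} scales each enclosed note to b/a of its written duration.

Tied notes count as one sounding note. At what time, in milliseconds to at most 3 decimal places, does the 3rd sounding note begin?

note 3 onset = 3b = 2142.857ms

1. 0.0ms @ 0 + 1071.429ms (3/2)
2. 1071.429ms @ 3/2 + 1071.429ms (3/2)
3. 2142.857ms @ 3 + 714.286ms (1)
4. 2857.143ms @ 4 + 408.163ms (4/7)
5. 3265.306ms @ 32/7 + 408.163ms (4/7)
6. 3673.469ms @ 36/7 + 408.163ms (4/7)
7. 4081.633ms @ 40/7 + 408.163ms (4/7)
8. 4489.796ms @ 44/7 + 408.163ms (4/7)
9. 4897.959ms @ 48/7 + 408.163ms (4/7)
10. 5306.122ms @ 52/7 + 408.163ms (4/7)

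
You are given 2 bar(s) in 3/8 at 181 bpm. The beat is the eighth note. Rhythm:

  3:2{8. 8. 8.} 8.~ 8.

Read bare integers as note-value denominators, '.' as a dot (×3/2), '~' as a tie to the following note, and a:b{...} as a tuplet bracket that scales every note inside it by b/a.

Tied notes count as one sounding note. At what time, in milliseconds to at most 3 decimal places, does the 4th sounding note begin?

note 4 onset = 3b = 994.475ms

1. 0.0ms @ 0 + 331.492ms (1)
2. 331.492ms @ 1 + 331.492ms (1)
3. 662.983ms @ 2 + 331.492ms (1)
4. 994.475ms @ 3 + 994.475ms (3)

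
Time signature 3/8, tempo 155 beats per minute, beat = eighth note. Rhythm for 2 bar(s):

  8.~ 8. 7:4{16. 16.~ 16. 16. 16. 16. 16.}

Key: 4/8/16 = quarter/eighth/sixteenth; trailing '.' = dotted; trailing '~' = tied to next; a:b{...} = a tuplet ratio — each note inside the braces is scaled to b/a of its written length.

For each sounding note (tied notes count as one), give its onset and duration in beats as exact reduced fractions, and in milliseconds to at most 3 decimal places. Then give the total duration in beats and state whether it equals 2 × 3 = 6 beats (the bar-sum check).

1) 0.0ms=0b +1161.29ms=3b
2) 1161.29ms=3b +165.899ms=3/7b
3) 1327.189ms=24/7b +331.797ms=6/7b
4) 1658.986ms=30/7b +165.899ms=3/7b
5) 1824.885ms=33/7b +165.899ms=3/7b
6) 1990.783ms=36/7b +165.899ms=3/7b
7) 2156.682ms=39/7b +165.899ms=3/7b
Σ=6b of 6 (155bpm 3/8) — PASS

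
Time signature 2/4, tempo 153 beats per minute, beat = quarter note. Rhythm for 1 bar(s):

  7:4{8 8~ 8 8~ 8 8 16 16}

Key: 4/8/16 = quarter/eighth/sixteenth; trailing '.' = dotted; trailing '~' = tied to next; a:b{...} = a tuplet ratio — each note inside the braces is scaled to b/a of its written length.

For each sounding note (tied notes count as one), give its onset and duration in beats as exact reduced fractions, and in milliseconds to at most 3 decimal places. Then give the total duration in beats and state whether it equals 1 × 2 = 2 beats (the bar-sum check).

1) 0.0ms=0b +112.045ms=2/7b
2) 112.045ms=2/7b +224.09ms=4/7b
3) 336.134ms=6/7b +224.09ms=4/7b
4) 560.224ms=10/7b +112.045ms=2/7b
5) 672.269ms=12/7b +56.022ms=1/7b
6) 728.291ms=13/7b +56.022ms=1/7b
Σ=2b of 2 (153bpm 2/4) — PASS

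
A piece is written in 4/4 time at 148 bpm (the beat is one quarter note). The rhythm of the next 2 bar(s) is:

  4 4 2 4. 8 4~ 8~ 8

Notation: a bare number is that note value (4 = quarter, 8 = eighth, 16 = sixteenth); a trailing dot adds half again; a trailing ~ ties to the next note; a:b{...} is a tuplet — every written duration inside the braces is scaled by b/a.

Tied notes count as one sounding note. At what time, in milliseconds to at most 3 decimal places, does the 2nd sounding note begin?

1. 0.0ms @ 0 + 405.405ms (1)
2. 405.405ms @ 1 + 405.405ms (1)
3. 810.811ms @ 2 + 810.811ms (2)
4. 1621.622ms @ 4 + 608.108ms (3/2)
5. 2229.73ms @ 11/2 + 202.703ms (1/2)
6. 2432.432ms @ 6 + 810.811ms (2)

note 2 onset = 1b = 405.405ms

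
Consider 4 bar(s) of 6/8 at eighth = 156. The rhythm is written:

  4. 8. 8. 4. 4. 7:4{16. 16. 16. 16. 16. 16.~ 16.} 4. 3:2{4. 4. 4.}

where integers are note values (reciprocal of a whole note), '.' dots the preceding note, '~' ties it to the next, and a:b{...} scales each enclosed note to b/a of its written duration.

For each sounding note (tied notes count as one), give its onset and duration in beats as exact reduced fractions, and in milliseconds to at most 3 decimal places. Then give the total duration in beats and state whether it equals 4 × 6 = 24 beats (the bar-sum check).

1) 0.0ms=0b +1153.846ms=3b
2) 1153.846ms=3b +576.923ms=3/2b
3) 1730.769ms=9/2b +576.923ms=3/2b
4) 2307.692ms=6b +1153.846ms=3b
5) 3461.538ms=9b +1153.846ms=3b
6) 4615.385ms=12b +164.835ms=3/7b
7) 4780.22ms=87/7b +164.835ms=3/7b
8) 4945.055ms=90/7b +164.835ms=3/7b
9) 5109.89ms=93/7b +164.835ms=3/7b
10) 5274.725ms=96/7b +164.835ms=3/7b
11) 5439.56ms=99/7b +329.67ms=6/7b
12) 5769.231ms=15b +1153.846ms=3b
13) 6923.077ms=18b +769.231ms=2b
14) 7692.308ms=20b +769.231ms=2b
15) 8461.538ms=22b +769.231ms=2b
Σ=24b of 24 (156bpm 6/8) — PASS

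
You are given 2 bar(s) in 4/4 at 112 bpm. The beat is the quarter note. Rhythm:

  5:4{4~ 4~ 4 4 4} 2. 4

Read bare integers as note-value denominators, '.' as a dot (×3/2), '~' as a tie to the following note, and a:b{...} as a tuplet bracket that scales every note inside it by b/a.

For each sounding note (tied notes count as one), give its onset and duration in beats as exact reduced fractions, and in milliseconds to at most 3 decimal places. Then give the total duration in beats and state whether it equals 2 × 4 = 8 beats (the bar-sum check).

1) 0.0ms=0b +1285.714ms=12/5b
2) 1285.714ms=12/5b +428.571ms=4/5b
3) 1714.286ms=16/5b +428.571ms=4/5b
4) 2142.857ms=4b +1607.143ms=3b
5) 3750.0ms=7b +535.714ms=1b
Σ=8b of 8 (112bpm 4/4) — PASS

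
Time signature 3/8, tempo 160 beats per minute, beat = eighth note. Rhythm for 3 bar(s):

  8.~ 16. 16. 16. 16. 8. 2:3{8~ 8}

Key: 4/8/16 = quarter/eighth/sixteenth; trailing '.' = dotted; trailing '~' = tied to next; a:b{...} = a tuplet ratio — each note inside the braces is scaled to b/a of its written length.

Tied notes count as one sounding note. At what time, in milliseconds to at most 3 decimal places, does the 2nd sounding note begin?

1. 0.0ms @ 0 + 843.75ms (9/4)
2. 843.75ms @ 9/4 + 281.25ms (3/4)
3. 1125.0ms @ 3 + 281.25ms (3/4)
4. 1406.25ms @ 15/4 + 281.25ms (3/4)
5. 1687.5ms @ 9/2 + 562.5ms (3/2)
6. 2250.0ms @ 6 + 1125.0ms (3)

note 2 onset = 9/4b = 843.75ms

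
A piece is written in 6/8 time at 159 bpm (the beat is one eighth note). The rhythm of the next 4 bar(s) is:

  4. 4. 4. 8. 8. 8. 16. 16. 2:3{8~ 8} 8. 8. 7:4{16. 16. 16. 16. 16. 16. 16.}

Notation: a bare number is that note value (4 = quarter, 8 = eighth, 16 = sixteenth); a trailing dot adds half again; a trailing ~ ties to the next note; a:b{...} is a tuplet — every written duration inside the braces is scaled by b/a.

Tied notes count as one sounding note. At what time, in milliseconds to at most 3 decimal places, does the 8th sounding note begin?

1. 0.0ms @ 0 + 1132.075ms (3)
2. 1132.075ms @ 3 + 1132.075ms (3)
3. 2264.151ms @ 6 + 1132.075ms (3)
4. 3396.226ms @ 9 + 566.038ms (3/2)
5. 3962.264ms @ 21/2 + 566.038ms (3/2)
6. 4528.302ms @ 12 + 566.038ms (3/2)
7. 5094.34ms @ 27/2 + 283.019ms (3/4)
8. 5377.358ms @ 57/4 + 283.019ms (3/4)
9. 5660.377ms @ 15 + 1132.075ms (3)
10. 6792.453ms @ 18 + 566.038ms (3/2)
11. 7358.491ms @ 39/2 + 566.038ms (3/2)
12. 7924.528ms @ 21 + 161.725ms (3/7)
13. 8086.253ms @ 150/7 + 161.725ms (3/7)
14. 8247.978ms @ 153/7 + 161.725ms (3/7)
15. 8409.704ms @ 156/7 + 161.725ms (3/7)
16. 8571.429ms @ 159/7 + 161.725ms (3/7)
17. 8733.154ms @ 162/7 + 161.725ms (3/7)
18. 8894.879ms @ 165/7 + 161.725ms (3/7)

note 8 onset = 57/4b = 5377.358ms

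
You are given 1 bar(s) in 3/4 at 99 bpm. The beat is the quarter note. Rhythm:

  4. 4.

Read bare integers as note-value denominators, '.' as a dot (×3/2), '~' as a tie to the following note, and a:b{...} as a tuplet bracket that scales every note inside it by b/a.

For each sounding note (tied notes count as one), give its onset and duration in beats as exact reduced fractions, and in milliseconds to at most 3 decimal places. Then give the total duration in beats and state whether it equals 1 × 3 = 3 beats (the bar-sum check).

1) 0.0ms=0b +909.091ms=3/2b
2) 909.091ms=3/2b +909.091ms=3/2b
Σ=3b of 3 (99bpm 3/4) — PASS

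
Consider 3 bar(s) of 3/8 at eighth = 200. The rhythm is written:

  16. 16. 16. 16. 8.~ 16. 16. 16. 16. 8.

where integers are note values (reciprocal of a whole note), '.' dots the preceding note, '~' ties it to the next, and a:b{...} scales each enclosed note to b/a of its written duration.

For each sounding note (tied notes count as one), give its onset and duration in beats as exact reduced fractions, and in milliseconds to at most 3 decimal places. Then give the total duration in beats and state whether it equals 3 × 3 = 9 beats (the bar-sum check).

1) 0.0ms=0b +225.0ms=3/4b
2) 225.0ms=3/4b +225.0ms=3/4b
3) 450.0ms=3/2b +225.0ms=3/4b
4) 675.0ms=9/4b +225.0ms=3/4b
5) 900.0ms=3b +675.0ms=9/4b
6) 1575.0ms=21/4b +225.0ms=3/4b
7) 1800.0ms=6b +225.0ms=3/4b
8) 2025.0ms=27/4b +225.0ms=3/4b
9) 2250.0ms=15/2b +450.0ms=3/2b
Σ=9b of 9 (200bpm 3/8) — PASS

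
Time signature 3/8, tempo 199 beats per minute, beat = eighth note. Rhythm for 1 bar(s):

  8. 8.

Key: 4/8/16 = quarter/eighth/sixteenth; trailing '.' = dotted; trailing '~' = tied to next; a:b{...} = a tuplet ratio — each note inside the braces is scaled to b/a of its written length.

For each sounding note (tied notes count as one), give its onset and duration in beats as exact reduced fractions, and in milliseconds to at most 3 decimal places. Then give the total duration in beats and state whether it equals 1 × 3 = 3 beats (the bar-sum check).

1) 0.0ms=0b +452.261ms=3/2b
2) 452.261ms=3/2b +452.261ms=3/2b
Σ=3b of 3 (199bpm 3/8) — PASS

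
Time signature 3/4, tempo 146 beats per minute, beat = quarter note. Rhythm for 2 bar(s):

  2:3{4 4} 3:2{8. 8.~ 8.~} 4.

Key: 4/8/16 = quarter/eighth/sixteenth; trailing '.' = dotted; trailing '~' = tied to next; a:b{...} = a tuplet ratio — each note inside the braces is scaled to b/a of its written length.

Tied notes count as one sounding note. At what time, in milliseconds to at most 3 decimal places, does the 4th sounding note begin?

note 4 onset = 7/2b = 1438.356ms

1. 0.0ms @ 0 + 616.438ms (3/2)
2. 616.438ms @ 3/2 + 616.438ms (3/2)
3. 1232.877ms @ 3 + 205.479ms (1/2)
4. 1438.356ms @ 7/2 + 1027.397ms (5/2)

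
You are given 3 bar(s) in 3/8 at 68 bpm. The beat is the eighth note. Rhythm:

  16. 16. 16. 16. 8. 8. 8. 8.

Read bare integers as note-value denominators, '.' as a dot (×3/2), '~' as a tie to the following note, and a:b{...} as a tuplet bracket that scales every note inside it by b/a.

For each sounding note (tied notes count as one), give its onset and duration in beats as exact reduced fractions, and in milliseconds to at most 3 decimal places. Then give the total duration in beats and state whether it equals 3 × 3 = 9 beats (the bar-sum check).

1) 0.0ms=0b +661.765ms=3/4b
2) 661.765ms=3/4b +661.765ms=3/4b
3) 1323.529ms=3/2b +661.765ms=3/4b
4) 1985.294ms=9/4b +661.765ms=3/4b
5) 2647.059ms=3b +1323.529ms=3/2b
6) 3970.588ms=9/2b +1323.529ms=3/2b
7) 5294.118ms=6b +1323.529ms=3/2b
8) 6617.647ms=15/2b +1323.529ms=3/2b
Σ=9b of 9 (68bpm 3/8) — PASS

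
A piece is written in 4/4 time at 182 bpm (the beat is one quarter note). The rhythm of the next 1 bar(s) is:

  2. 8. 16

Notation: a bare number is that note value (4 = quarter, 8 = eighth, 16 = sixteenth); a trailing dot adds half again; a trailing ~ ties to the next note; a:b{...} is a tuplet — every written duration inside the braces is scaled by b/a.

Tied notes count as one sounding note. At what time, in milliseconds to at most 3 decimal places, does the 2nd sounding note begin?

1. 0.0ms @ 0 + 989.011ms (3)
2. 989.011ms @ 3 + 247.253ms (3/4)
3. 1236.264ms @ 15/4 + 82.418ms (1/4)

note 2 onset = 3b = 989.011ms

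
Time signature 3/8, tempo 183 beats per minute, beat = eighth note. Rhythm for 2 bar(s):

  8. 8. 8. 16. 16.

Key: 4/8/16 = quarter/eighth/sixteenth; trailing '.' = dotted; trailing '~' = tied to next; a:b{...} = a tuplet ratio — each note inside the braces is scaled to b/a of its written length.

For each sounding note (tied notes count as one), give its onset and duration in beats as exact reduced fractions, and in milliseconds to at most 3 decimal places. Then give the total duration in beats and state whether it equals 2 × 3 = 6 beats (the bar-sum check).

1) 0.0ms=0b +491.803ms=3/2b
2) 491.803ms=3/2b +491.803ms=3/2b
3) 983.607ms=3b +491.803ms=3/2b
4) 1475.41ms=9/2b +245.902ms=3/4b
5) 1721.311ms=21/4b +245.902ms=3/4b
Σ=6b of 6 (183bpm 3/8) — PASS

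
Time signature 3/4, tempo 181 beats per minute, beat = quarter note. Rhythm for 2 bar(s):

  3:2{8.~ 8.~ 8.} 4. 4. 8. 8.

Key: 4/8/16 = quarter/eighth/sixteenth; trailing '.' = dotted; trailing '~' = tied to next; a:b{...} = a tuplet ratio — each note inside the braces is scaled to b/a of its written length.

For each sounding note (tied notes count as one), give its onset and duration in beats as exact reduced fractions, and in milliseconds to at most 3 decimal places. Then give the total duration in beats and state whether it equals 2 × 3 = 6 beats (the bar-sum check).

1) 0.0ms=0b +497.238ms=3/2b
2) 497.238ms=3/2b +497.238ms=3/2b
3) 994.475ms=3b +497.238ms=3/2b
4) 1491.713ms=9/2b +248.619ms=3/4b
5) 1740.331ms=21/4b +248.619ms=3/4b
Σ=6b of 6 (181bpm 3/4) — PASS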